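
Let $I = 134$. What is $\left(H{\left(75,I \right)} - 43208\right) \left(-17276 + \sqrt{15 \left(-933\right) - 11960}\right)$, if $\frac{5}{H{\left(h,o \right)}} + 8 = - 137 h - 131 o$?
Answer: $\frac{20779246300876}{27837} - \frac{1202781101 i \sqrt{25955}}{27837} \approx 7.4646 \cdot 10^{8} - 6.961 \cdot 10^{6} i$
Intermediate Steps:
$H{\left(h,o \right)} = \frac{5}{-8 - 137 h - 131 o}$ ($H{\left(h,o \right)} = \frac{5}{-8 - \left(131 o + 137 h\right)} = \frac{5}{-8 - 137 h - 131 o}$)
$\left(H{\left(75,I \right)} - 43208\right) \left(-17276 + \sqrt{15 \left(-933\right) - 11960}\right) = \left(- \frac{5}{8 + 131 \cdot 134 + 137 \cdot 75} - 43208\right) \left(-17276 + \sqrt{15 \left(-933\right) - 11960}\right) = \left(- \frac{5}{8 + 17554 + 10275} - 43208\right) \left(-17276 + \sqrt{-13995 - 11960}\right) = \left(- \frac{5}{27837} - 43208\right) \left(-17276 + \sqrt{-25955}\right) = \left(\left(-5\right) \frac{1}{27837} - 43208\right) \left(-17276 + i \sqrt{25955}\right) = \left(- \frac{5}{27837} - 43208\right) \left(-17276 + i \sqrt{25955}\right) = - \frac{1202781101 \left(-17276 + i \sqrt{25955}\right)}{27837} = \frac{20779246300876}{27837} - \frac{1202781101 i \sqrt{25955}}{27837}$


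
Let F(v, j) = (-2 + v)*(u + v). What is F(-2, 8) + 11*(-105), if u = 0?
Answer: -1147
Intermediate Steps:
F(v, j) = v*(-2 + v) (F(v, j) = (-2 + v)*(0 + v) = (-2 + v)*v = v*(-2 + v))
F(-2, 8) + 11*(-105) = -2*(-2 - 2) + 11*(-105) = -2*(-4) - 1155 = 8 - 1155 = -1147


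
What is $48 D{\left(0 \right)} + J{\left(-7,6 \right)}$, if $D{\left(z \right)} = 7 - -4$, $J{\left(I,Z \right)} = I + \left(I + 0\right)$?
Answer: $514$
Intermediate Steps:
$J{\left(I,Z \right)} = 2 I$ ($J{\left(I,Z \right)} = I + I = 2 I$)
$D{\left(z \right)} = 11$ ($D{\left(z \right)} = 7 + 4 = 11$)
$48 D{\left(0 \right)} + J{\left(-7,6 \right)} = 48 \cdot 11 + 2 \left(-7\right) = 528 - 14 = 514$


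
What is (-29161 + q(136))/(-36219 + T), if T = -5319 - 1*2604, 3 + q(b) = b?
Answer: 4838/7357 ≈ 0.65761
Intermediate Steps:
q(b) = -3 + b
T = -7923 (T = -5319 - 2604 = -7923)
(-29161 + q(136))/(-36219 + T) = (-29161 + (-3 + 136))/(-36219 - 7923) = (-29161 + 133)/(-44142) = -29028*(-1/44142) = 4838/7357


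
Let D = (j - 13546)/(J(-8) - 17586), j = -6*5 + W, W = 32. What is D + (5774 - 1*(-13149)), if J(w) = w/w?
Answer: 332774499/17585 ≈ 18924.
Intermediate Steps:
J(w) = 1
j = 2 (j = -6*5 + 32 = -30 + 32 = 2)
D = 13544/17585 (D = (2 - 13546)/(1 - 17586) = -13544/(-17585) = -13544*(-1/17585) = 13544/17585 ≈ 0.77020)
D + (5774 - 1*(-13149)) = 13544/17585 + (5774 - 1*(-13149)) = 13544/17585 + (5774 + 13149) = 13544/17585 + 18923 = 332774499/17585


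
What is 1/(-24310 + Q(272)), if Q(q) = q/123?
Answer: -123/2989858 ≈ -4.1139e-5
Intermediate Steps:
Q(q) = q/123 (Q(q) = q*(1/123) = q/123)
1/(-24310 + Q(272)) = 1/(-24310 + (1/123)*272) = 1/(-24310 + 272/123) = 1/(-2989858/123) = -123/2989858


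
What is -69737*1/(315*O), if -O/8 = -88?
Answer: -69737/221760 ≈ -0.31447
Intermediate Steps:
O = 704 (O = -8*(-88) = 704)
-69737*1/(315*O) = -69737/(704*315) = -69737/221760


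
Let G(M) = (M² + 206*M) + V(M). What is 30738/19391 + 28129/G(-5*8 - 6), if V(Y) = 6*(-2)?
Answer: -318848903/142950452 ≈ -2.2305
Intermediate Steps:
V(Y) = -12
G(M) = -12 + M² + 206*M (G(M) = (M² + 206*M) - 12 = -12 + M² + 206*M)
30738/19391 + 28129/G(-5*8 - 6) = 30738/19391 + 28129/(-12 + (-5*8 - 6)² + 206*(-5*8 - 6)) = 30738*(1/19391) + 28129/(-12 + (-40 - 6)² + 206*(-40 - 6)) = 30738/19391 + 28129/(-12 + (-46)² + 206*(-46)) = 30738/19391 + 28129/(-12 + 2116 - 9476) = 30738/19391 + 28129/(-7372) = 30738/19391 + 28129*(-1/7372) = 30738/19391 - 28129/7372 = -318848903/142950452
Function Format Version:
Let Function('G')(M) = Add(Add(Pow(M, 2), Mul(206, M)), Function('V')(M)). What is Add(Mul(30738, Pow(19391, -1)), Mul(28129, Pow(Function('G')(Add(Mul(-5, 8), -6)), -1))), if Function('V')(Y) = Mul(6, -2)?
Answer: Rational(-318848903, 142950452) ≈ -2.2305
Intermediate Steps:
Function('V')(Y) = -12
Function('G')(M) = Add(-12, Pow(M, 2), Mul(206, M)) (Function('G')(M) = Add(Add(Pow(M, 2), Mul(206, M)), -12) = Add(-12, Pow(M, 2), Mul(206, M)))
Add(Mul(30738, Pow(19391, -1)), Mul(28129, Pow(Function('G')(Add(Mul(-5, 8), -6)), -1))) = Add(Mul(30738, Pow(19391, -1)), Mul(28129, Pow(Add(-12, Pow(Add(Mul(-5, 8), -6), 2), Mul(206, Add(Mul(-5, 8), -6))), -1))) = Add(Mul(30738, Rational(1, 19391)), Mul(28129, Pow(Add(-12, Pow(Add(-40, -6), 2), Mul(206, Add(-40, -6))), -1))) = Add(Rational(30738, 19391), Mul(28129, Pow(Add(-12, Pow(-46, 2), Mul(206, -46)), -1))) = Add(Rational(30738, 19391), Mul(28129, Pow(Add(-12, 2116, -9476), -1))) = Add(Rational(30738, 19391), Mul(28129, Pow(-7372, -1))) = Add(Rational(30738, 19391), Mul(28129, Rational(-1, 7372))) = Add(Rational(30738, 19391), Rational(-28129, 7372)) = Rational(-318848903, 142950452)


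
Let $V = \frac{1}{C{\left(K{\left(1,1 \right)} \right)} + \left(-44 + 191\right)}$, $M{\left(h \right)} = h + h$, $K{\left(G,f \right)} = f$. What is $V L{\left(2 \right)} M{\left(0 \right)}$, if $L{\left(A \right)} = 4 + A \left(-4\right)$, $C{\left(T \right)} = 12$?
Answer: $0$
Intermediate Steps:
$M{\left(h \right)} = 2 h$
$L{\left(A \right)} = 4 - 4 A$
$V = \frac{1}{159}$ ($V = \frac{1}{12 + \left(-44 + 191\right)} = \frac{1}{12 + 147} = \frac{1}{159} \approx 0.0062893$)
$V L{\left(2 \right)} M{\left(0 \right)} = \frac{\left(4 - 8\right) 2 \cdot 0}{159} = \frac{\left(4 - 8\right) 0}{159} = \frac{\left(-4\right) 0}{159} = \frac{1}{159} \cdot 0 = 0$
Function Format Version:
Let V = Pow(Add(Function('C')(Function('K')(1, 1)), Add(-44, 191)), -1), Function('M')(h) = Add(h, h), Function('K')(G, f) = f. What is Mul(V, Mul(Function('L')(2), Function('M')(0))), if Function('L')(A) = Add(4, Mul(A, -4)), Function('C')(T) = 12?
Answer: 0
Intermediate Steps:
Function('M')(h) = Mul(2, h)
Function('L')(A) = Add(4, Mul(-4, A))
V = Rational(1, 159) (V = Pow(Add(12, Add(-44, 191)), -1) = Pow(Add(12, 147), -1) = Pow(159, -1) = Rational(1, 159) ≈ 0.0062893)
Mul(V, Mul(Function('L')(2), Function('M')(0))) = Mul(Rational(1, 159), Mul(Add(4, Mul(-4, 2)), Mul(2, 0))) = Mul(Rational(1, 159), Mul(Add(4, -8), 0)) = Mul(Rational(1, 159), Mul(-4, 0)) = Mul(Rational(1, 159), 0) = 0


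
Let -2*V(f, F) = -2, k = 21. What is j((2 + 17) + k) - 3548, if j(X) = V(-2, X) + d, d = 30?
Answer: -3517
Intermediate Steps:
V(f, F) = 1 (V(f, F) = -1/2*(-2) = 1)
j(X) = 31 (j(X) = 1 + 30 = 31)
j((2 + 17) + k) - 3548 = 31 - 3548 = -3517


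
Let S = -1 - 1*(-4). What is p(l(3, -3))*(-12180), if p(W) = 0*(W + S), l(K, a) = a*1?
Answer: 0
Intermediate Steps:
l(K, a) = a
S = 3 (S = -1 + 4 = 3)
p(W) = 0 (p(W) = 0*(W + 3) = 0*(3 + W) = 0)
p(l(3, -3))*(-12180) = 0*(-12180) = 0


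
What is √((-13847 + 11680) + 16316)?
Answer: √14149 ≈ 118.95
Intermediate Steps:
√((-13847 + 11680) + 16316) = √(-2167 + 16316) = √14149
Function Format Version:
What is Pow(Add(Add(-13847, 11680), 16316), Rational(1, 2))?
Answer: Pow(14149, Rational(1, 2)) ≈ 118.95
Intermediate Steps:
Pow(Add(Add(-13847, 11680), 16316), Rational(1, 2)) = Pow(Add(-2167, 16316), Rational(1, 2)) = Pow(14149, Rational(1, 2))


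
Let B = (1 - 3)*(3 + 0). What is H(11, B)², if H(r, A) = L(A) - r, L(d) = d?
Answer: 289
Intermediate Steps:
B = -6 (B = -2*3 = -6)
H(r, A) = A - r
H(11, B)² = (-6 - 1*11)² = (-6 - 11)² = (-17)² = 289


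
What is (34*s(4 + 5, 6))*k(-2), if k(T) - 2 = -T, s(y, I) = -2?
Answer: -272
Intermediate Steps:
k(T) = 2 - T
(34*s(4 + 5, 6))*k(-2) = (34*(-2))*(2 - 1*(-2)) = -68*(2 + 2) = -68*4 = -272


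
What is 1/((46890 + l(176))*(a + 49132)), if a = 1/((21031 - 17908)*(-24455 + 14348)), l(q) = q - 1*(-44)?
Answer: 31564161/73058675977204610 ≈ 4.3204e-10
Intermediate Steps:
l(q) = 44 + q (l(q) = q + 44 = 44 + q)
a = -1/31564161 (a = 1/(3123*(-10107)) = 1/(-31564161) = -1/31564161 ≈ -3.1682e-8)
1/((46890 + l(176))*(a + 49132)) = 1/((46890 + (44 + 176))*(-1/31564161 + 49132)) = 1/((46890 + 220)*(1550810358251/31564161)) = 1/(47110*(1550810358251/31564161)) = 1/(73058675977204610/31564161) = 31564161/73058675977204610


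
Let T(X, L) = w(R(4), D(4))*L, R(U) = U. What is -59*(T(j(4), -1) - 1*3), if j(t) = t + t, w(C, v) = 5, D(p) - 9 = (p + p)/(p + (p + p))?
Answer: 472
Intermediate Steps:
D(p) = 29/3 (D(p) = 9 + (p + p)/(p + (p + p)) = 9 + (2*p)/(p + 2*p) = 9 + (2*p)/((3*p)) = 9 + (2*p)*(1/(3*p)) = 9 + ⅔ = 29/3)
j(t) = 2*t
T(X, L) = 5*L
-59*(T(j(4), -1) - 1*3) = -59*(5*(-1) - 1*3) = -59*(-5 - 3) = -59*(-8) = 472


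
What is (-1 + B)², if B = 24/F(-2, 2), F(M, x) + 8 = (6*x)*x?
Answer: ¼ ≈ 0.25000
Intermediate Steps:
F(M, x) = -8 + 6*x² (F(M, x) = -8 + (6*x)*x = -8 + 6*x²)
B = 3/2 (B = 24/(-8 + 6*2²) = 24/(-8 + 6*4) = 24/(-8 + 24) = 24/16 = 24*(1/16) = 3/2 ≈ 1.5000)
(-1 + B)² = (-1 + 3/2)² = (½)² = ¼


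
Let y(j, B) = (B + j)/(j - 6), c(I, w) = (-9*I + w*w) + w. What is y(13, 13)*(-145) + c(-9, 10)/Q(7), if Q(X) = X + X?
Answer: -7349/14 ≈ -524.93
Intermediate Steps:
c(I, w) = w + w² - 9*I (c(I, w) = (-9*I + w²) + w = (w² - 9*I) + w = w + w² - 9*I)
Q(X) = 2*X
y(j, B) = (B + j)/(-6 + j)
y(13, 13)*(-145) + c(-9, 10)/Q(7) = ((13 + 13)/(-6 + 13))*(-145) + (10 + 10² - 9*(-9))/((2*7)) = (26/7)*(-145) + (10 + 100 + 81)/14 = ((⅐)*26)*(-145) + 191*(1/14) = (26/7)*(-145) + 191/14 = -3770/7 + 191/14 = -7349/14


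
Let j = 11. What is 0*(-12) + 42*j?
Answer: 462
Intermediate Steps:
0*(-12) + 42*j = 0*(-12) + 42*11 = 0 + 462 = 462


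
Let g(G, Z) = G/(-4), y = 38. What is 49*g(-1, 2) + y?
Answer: 201/4 ≈ 50.250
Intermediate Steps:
g(G, Z) = -G/4 (g(G, Z) = G*(-¼) = -G/4)
49*g(-1, 2) + y = 49*(-¼*(-1)) + 38 = 49*(¼) + 38 = 49/4 + 38 = 201/4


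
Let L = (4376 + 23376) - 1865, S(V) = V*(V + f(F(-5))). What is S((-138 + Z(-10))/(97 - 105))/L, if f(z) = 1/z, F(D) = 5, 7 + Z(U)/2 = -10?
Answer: 9331/517740 ≈ 0.018023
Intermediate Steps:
Z(U) = -34 (Z(U) = -14 + 2*(-10) = -14 - 20 = -34)
f(z) = 1/z
S(V) = V*(1/5 + V) (S(V) = V*(V + 1/5) = V*(1/5 + V))
L = 25887 (L = 27752 - 1865 = 25887)
S((-138 + Z(-10))/(97 - 105))/L = (((-138 - 34)/(97 - 105))*(1/5 + (-138 - 34)/(97 - 105)))/25887 = ((-172/(-8))*(1/5 - 172/(-8)))*(1/25887) = ((-172*(-1/8))*(1/5 - 172*(-1/8)))*(1/25887) = (43*(1/5 + 43/2)/2)*(1/25887) = ((43/2)*(217/10))*(1/25887) = (9331/20)*(1/25887) = 9331/517740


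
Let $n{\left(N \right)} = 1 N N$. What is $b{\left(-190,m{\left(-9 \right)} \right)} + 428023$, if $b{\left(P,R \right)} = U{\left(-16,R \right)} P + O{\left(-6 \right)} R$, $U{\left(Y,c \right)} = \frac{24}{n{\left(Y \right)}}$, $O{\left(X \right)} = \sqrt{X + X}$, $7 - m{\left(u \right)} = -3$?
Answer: $\frac{6848083}{16} + 20 i \sqrt{3} \approx 4.2801 \cdot 10^{5} + 34.641 i$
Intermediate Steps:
$n{\left(N \right)} = N^{2}$ ($n{\left(N \right)} = N N = N^{2}$)
$m{\left(u \right)} = 10$ ($m{\left(u \right)} = 7 - -3 = 7 + 3 = 10$)
$O{\left(X \right)} = \sqrt{2} \sqrt{X}$ ($O{\left(X \right)} = \sqrt{2 X} = \sqrt{2} \sqrt{X}$)
$U{\left(Y,c \right)} = \frac{24}{Y^{2}}$
$b{\left(P,R \right)} = \frac{3 P}{32} + 2 i R \sqrt{3}$ ($b{\left(P,R \right)} = \frac{24}{256} P + \sqrt{2} \sqrt{-6} R = 24 \cdot \frac{1}{256} P + \sqrt{2} i \sqrt{6} R = \frac{3 P}{32} + 2 i \sqrt{3} R = \frac{3 P}{32} + 2 i R \sqrt{3}$)
$b{\left(-190,m{\left(-9 \right)} \right)} + 428023 = \left(\frac{3}{32} \left(-190\right) + 2 i 10 \sqrt{3}\right) + 428023 = \left(- \frac{285}{16} + 20 i \sqrt{3}\right) + 428023 = \frac{6848083}{16} + 20 i \sqrt{3}$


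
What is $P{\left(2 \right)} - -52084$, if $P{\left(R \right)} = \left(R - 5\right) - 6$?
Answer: $52075$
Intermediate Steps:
$P{\left(R \right)} = -11 + R$ ($P{\left(R \right)} = \left(-5 + R\right) - 6 = -11 + R$)
$P{\left(2 \right)} - -52084 = \left(-11 + 2\right) - -52084 = -9 + 52084 = 52075$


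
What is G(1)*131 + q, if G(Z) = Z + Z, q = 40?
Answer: 302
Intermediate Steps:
G(Z) = 2*Z
G(1)*131 + q = (2*1)*131 + 40 = 2*131 + 40 = 262 + 40 = 302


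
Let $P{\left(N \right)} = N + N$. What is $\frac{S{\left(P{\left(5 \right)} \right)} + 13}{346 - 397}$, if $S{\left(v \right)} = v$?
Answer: $- \frac{23}{51} \approx -0.45098$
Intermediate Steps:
$P{\left(N \right)} = 2 N$
$\frac{S{\left(P{\left(5 \right)} \right)} + 13}{346 - 397} = \frac{2 \cdot 5 + 13}{346 - 397} = \frac{10 + 13}{-51} = 23 \left(- \frac{1}{51}\right) = - \frac{23}{51}$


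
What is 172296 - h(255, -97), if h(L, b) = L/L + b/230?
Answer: 39627947/230 ≈ 1.7230e+5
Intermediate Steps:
h(L, b) = 1 + b/230 (h(L, b) = 1 + b*(1/230) = 1 + b/230)
172296 - h(255, -97) = 172296 - (1 + (1/230)*(-97)) = 172296 - (1 - 97/230) = 172296 - 1*133/230 = 172296 - 133/230 = 39627947/230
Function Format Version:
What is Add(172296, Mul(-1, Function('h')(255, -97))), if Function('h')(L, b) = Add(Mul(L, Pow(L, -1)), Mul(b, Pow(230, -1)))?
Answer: Rational(39627947, 230) ≈ 1.7230e+5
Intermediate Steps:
Function('h')(L, b) = Add(1, Mul(Rational(1, 230), b)) (Function('h')(L, b) = Add(1, Mul(b, Rational(1, 230))) = Add(1, Mul(Rational(1, 230), b)))
Add(172296, Mul(-1, Function('h')(255, -97))) = Add(172296, Mul(-1, Add(1, Mul(Rational(1, 230), -97)))) = Add(172296, Mul(-1, Add(1, Rational(-97, 230)))) = Add(172296, Mul(-1, Rational(133, 230))) = Add(172296, Rational(-133, 230)) = Rational(39627947, 230)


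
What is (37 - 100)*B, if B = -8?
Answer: 504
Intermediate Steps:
(37 - 100)*B = (37 - 100)*(-8) = -63*(-8) = 504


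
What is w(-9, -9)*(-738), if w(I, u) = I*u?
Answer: -59778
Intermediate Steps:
w(-9, -9)*(-738) = -9*(-9)*(-738) = 81*(-738) = -59778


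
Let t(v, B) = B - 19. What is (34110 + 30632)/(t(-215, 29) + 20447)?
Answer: 64742/20457 ≈ 3.1648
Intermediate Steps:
t(v, B) = -19 + B
(34110 + 30632)/(t(-215, 29) + 20447) = (34110 + 30632)/((-19 + 29) + 20447) = 64742/(10 + 20447) = 64742/20457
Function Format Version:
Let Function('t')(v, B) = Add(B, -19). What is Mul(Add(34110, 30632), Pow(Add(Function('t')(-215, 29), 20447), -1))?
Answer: Rational(64742, 20457) ≈ 3.1648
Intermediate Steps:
Function('t')(v, B) = Add(-19, B)
Mul(Add(34110, 30632), Pow(Add(Function('t')(-215, 29), 20447), -1)) = Mul(Add(34110, 30632), Pow(Add(Add(-19, 29), 20447), -1)) = Mul(64742, Pow(Add(10, 20447), -1)) = Mul(64742, Pow(20457, -1)) = Mul(64742, Rational(1, 20457)) = Rational(64742, 20457)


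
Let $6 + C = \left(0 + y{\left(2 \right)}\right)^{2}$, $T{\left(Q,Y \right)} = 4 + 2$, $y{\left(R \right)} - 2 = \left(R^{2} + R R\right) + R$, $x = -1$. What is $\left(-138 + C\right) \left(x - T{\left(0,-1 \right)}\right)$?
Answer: $0$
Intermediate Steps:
$y{\left(R \right)} = 2 + R + 2 R^{2}$ ($y{\left(R \right)} = 2 + \left(\left(R^{2} + R R\right) + R\right) = 2 + \left(\left(R^{2} + R^{2}\right) + R\right) = 2 + \left(2 R^{2} + R\right) = 2 + \left(R + 2 R^{2}\right) = 2 + R + 2 R^{2}$)
$T{\left(Q,Y \right)} = 6$
$C = 138$ ($C = -6 + \left(0 + \left(2 + 2 + 2 \cdot 2^{2}\right)\right)^{2} = -6 + \left(0 + \left(2 + 2 + 2 \cdot 4\right)\right)^{2} = -6 + \left(0 + \left(2 + 2 + 8\right)\right)^{2} = -6 + \left(0 + 12\right)^{2} = -6 + 12^{2} = -6 + 144 = 138$)
$\left(-138 + C\right) \left(x - T{\left(0,-1 \right)}\right) = \left(-138 + 138\right) \left(-1 - 6\right) = 0 \left(-1 - 6\right) = 0 \left(-7\right) = 0$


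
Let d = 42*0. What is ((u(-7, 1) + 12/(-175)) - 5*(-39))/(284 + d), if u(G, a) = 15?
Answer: 18369/24850 ≈ 0.73919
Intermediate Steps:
d = 0
((u(-7, 1) + 12/(-175)) - 5*(-39))/(284 + d) = ((15 + 12/(-175)) - 5*(-39))/(284 + 0) = ((15 + 12*(-1/175)) + 195)/284 = ((15 - 12/175) + 195)*(1/284) = (2613/175 + 195)*(1/284) = (36738/175)*(1/284) = 18369/24850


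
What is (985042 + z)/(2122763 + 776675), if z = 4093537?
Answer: 5078579/2899438 ≈ 1.7516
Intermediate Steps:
(985042 + z)/(2122763 + 776675) = (985042 + 4093537)/(2122763 + 776675) = 5078579/2899438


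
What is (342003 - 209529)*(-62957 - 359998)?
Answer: -56030540670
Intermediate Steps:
(342003 - 209529)*(-62957 - 359998) = 132474*(-422955) = -56030540670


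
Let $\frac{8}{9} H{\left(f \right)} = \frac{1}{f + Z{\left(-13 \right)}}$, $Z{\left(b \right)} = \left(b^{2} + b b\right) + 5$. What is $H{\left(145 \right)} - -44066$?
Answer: $\frac{172033673}{3904} \approx 44066.0$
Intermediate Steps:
$Z{\left(b \right)} = 5 + 2 b^{2}$ ($Z{\left(b \right)} = \left(b^{2} + b^{2}\right) + 5 = 2 b^{2} + 5 = 5 + 2 b^{2}$)
$H{\left(f \right)} = \frac{9}{8 \left(343 + f\right)}$ ($H{\left(f \right)} = \frac{9}{8 \left(f + \left(5 + 2 \left(-13\right)^{2}\right)\right)} = \frac{9}{8 \left(f + \left(5 + 2 \cdot 169\right)\right)} = \frac{9}{8 \left(f + \left(5 + 338\right)\right)} = \frac{9}{8 \left(f + 343\right)} = \frac{9}{8 \left(343 + f\right)}$)
$H{\left(145 \right)} - -44066 = \frac{9}{8 \left(343 + 145\right)} - -44066 = \frac{9}{8 \cdot 488} + 44066 = \frac{9}{8} \cdot \frac{1}{488} + 44066 = \frac{9}{3904} + 44066 = \frac{172033673}{3904}$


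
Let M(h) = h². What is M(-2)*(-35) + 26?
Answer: -114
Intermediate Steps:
M(-2)*(-35) + 26 = (-2)²*(-35) + 26 = 4*(-35) + 26 = -140 + 26 = -114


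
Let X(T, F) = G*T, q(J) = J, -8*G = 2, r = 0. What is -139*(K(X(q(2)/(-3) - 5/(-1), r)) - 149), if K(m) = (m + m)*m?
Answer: 1467701/72 ≈ 20385.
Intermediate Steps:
G = -¼ (G = -⅛*2 = -¼ ≈ -0.25000)
X(T, F) = -T/4
K(m) = 2*m² (K(m) = (2*m)*m = 2*m²)
-139*(K(X(q(2)/(-3) - 5/(-1), r)) - 149) = -139*(2*(-(2/(-3) - 5/(-1))/4)² - 149) = -139*(2*(-(2*(-⅓) - 5*(-1))/4)² - 149) = -139*(2*(-(-⅔ + 5)/4)² - 149) = -139*(2*(-¼*13/3)² - 149) = -139*(2*(-13/12)² - 149) = -139*(2*(169/144) - 149) = -139*(169/72 - 149) = -139*(-10559/72) = 1467701/72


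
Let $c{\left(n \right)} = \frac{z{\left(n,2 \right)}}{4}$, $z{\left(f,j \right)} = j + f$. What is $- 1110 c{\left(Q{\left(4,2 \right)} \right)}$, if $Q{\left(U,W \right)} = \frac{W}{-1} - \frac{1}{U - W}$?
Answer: $\frac{555}{4} \approx 138.75$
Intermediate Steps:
$Q{\left(U,W \right)} = - W - \frac{1}{U - W}$ ($Q{\left(U,W \right)} = W \left(-1\right) - \frac{1}{U - W} = - W - \frac{1}{U - W}$)
$z{\left(f,j \right)} = f + j$
$c{\left(n \right)} = \frac{1}{2} + \frac{n}{4}$ ($c{\left(n \right)} = \frac{n + 2}{4} = \left(2 + n\right) \frac{1}{4} = \frac{1}{2} + \frac{n}{4}$)
$- 1110 c{\left(Q{\left(4,2 \right)} \right)} = - 1110 \left(\frac{1}{2} + \frac{\frac{1}{4 - 2} \left(-1 + 2^{2} - 4 \cdot 2\right)}{4}\right) = - 1110 \left(\frac{1}{2} + \frac{\frac{1}{4 - 2} \left(-1 + 4 - 8\right)}{4}\right) = - 1110 \left(\frac{1}{2} + \frac{\frac{1}{2} \left(-5\right)}{4}\right) = - 1110 \left(\frac{1}{2} + \frac{1}{4} \left(- \frac{5}{2}\right)\right) = - 1110 \left(\frac{1}{2} - \frac{5}{8}\right) = \left(-1110\right) \left(- \frac{1}{8}\right) = \frac{555}{4}$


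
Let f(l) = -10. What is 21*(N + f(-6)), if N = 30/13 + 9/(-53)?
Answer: -113757/689 ≈ -165.10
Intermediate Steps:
N = 1473/689 (N = 30*(1/13) + 9*(-1/53) = 30/13 - 9/53 = 1473/689 ≈ 2.1379)
21*(N + f(-6)) = 21*(1473/689 - 10) = 21*(-5417/689) = -113757/689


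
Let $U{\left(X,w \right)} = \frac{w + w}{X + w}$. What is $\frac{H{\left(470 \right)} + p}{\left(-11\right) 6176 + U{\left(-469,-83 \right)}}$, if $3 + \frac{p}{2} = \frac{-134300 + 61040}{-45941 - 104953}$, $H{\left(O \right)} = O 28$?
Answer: $- \frac{30436761672}{157183370899} \approx -0.19364$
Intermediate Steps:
$U{\left(X,w \right)} = \frac{2 w}{X + w}$
$H{\left(O \right)} = 28 O$
$p = - \frac{42158}{8383}$ ($p = -6 + 2 \frac{-134300 + 61040}{-45941 - 104953} = -6 + 2 \left(- \frac{73260}{-150894}\right) = -6 + 2 \left(\left(-73260\right) \left(- \frac{1}{150894}\right)\right) = -6 + 2 \cdot \frac{4070}{8383} = -6 + \frac{8140}{8383} = - \frac{42158}{8383} \approx -5.029$)
$\frac{H{\left(470 \right)} + p}{\left(-11\right) 6176 + U{\left(-469,-83 \right)}} = \frac{28 \cdot 470 - \frac{42158}{8383}}{\left(-11\right) 6176 + 2 \left(-83\right) \frac{1}{-469 - 83}} = \frac{13160 - \frac{42158}{8383}}{-67936 + 2 \left(-83\right) \frac{1}{-552}} = \frac{110278122}{8383 \left(-67936 + 2 \left(-83\right) \left(- \frac{1}{552}\right)\right)} = \frac{110278122}{8383 \left(-67936 + \frac{83}{276}\right)} = \frac{110278122}{8383 \left(- \frac{18750253}{276}\right)} = \frac{110278122}{8383} \left(- \frac{276}{18750253}\right) = - \frac{30436761672}{157183370899}$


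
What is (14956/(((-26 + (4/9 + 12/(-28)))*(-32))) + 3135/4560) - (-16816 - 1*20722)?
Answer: 983684417/26192 ≈ 37557.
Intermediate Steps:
(14956/(((-26 + (4/9 + 12/(-28)))*(-32))) + 3135/4560) - (-16816 - 1*20722) = (14956/(((-26 + (4*(⅑) + 12*(-1/28)))*(-32))) + 3135*(1/4560)) - (-16816 - 20722) = (14956/(((-26 + (4/9 - 3/7))*(-32))) + 11/16) - 1*(-37538) = (14956/(((-26 + 1/63)*(-32))) + 11/16) + 37538 = (14956/((-1637/63*(-32))) + 11/16) + 37538 = (14956/(52384/63) + 11/16) + 37538 = (14956*(63/52384) + 11/16) + 37538 = (235557/13096 + 11/16) + 37538 = 489121/26192 + 37538 = 983684417/26192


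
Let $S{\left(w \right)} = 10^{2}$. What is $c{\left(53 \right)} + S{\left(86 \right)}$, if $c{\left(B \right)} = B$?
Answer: $153$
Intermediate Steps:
$S{\left(w \right)} = 100$
$c{\left(53 \right)} + S{\left(86 \right)} = 53 + 100 = 153$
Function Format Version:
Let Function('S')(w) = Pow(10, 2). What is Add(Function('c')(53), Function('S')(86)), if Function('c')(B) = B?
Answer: 153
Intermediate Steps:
Function('S')(w) = 100
Add(Function('c')(53), Function('S')(86)) = Add(53, 100) = 153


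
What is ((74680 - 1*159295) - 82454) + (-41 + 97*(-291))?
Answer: -195337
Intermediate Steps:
((74680 - 1*159295) - 82454) + (-41 + 97*(-291)) = ((74680 - 159295) - 82454) + (-41 - 28227) = (-84615 - 82454) - 28268 = -167069 - 28268 = -195337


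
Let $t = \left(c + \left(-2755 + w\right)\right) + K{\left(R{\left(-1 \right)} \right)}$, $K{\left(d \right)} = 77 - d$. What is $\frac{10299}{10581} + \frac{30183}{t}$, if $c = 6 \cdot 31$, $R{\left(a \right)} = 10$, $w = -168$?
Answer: $- \frac{32429777}{3139030} \approx -10.331$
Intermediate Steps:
$c = 186$
$t = -2670$ ($t = \left(186 - 2923\right) + \left(77 - 10\right) = -2737 + 67 = -2670$)
$\frac{10299}{10581} + \frac{30183}{t} = \frac{10299}{10581} + \frac{30183}{-2670} = 10299 \cdot \frac{1}{10581} + 30183 \left(- \frac{1}{2670}\right) = \frac{3433}{3527} - \frac{10061}{890} = - \frac{32429777}{3139030}$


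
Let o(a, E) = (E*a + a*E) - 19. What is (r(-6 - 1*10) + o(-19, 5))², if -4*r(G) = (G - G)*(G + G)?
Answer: 43681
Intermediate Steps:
o(a, E) = -19 + 2*E*a (o(a, E) = (E*a + E*a) - 19 = 2*E*a - 19 = -19 + 2*E*a)
r(G) = 0 (r(G) = -(G - G)*(G + G)/4 = -0*2*G = -¼*0 = 0)
(r(-6 - 1*10) + o(-19, 5))² = (0 + (-19 + 2*5*(-19)))² = (0 + (-19 - 190))² = (0 - 209)² = (-209)² = 43681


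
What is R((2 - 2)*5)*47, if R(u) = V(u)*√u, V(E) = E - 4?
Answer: 0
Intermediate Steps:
V(E) = -4 + E
R(u) = √u*(-4 + u) (R(u) = (-4 + u)*√u = √u*(-4 + u))
R((2 - 2)*5)*47 = (√((2 - 2)*5)*(-4 + (2 - 2)*5))*47 = (√(0*5)*(-4 + 0*5))*47 = (√0*(-4 + 0))*47 = (0*(-4))*47 = 0*47 = 0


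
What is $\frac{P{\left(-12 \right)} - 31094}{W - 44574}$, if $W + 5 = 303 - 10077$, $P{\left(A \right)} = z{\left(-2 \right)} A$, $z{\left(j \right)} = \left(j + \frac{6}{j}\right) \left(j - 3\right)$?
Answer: $\frac{31394}{54353} \approx 0.57759$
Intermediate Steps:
$z{\left(j \right)} = \left(-3 + j\right) \left(j + \frac{6}{j}\right)$ ($z{\left(j \right)} = \left(j + \frac{6}{j}\right) \left(j - 3\right) = \left(j + \frac{6}{j}\right) \left(-3 + j\right) = \left(-3 + j\right) \left(j + \frac{6}{j}\right)$)
$P{\left(A \right)} = 25 A$ ($P{\left(A \right)} = \left(6 + \left(-2\right)^{2} - \frac{18}{-2} - -6\right) A = \left(6 + 4 - -9 + 6\right) A = \left(6 + 4 + 9 + 6\right) A = 25 A$)
$W = -9779$ ($W = -5 + \left(303 - 10077\right) = -5 - 9774 = -9779$)
$\frac{P{\left(-12 \right)} - 31094}{W - 44574} = \frac{25 \left(-12\right) - 31094}{-9779 - 44574} = \frac{-300 - 31094}{-54353} = \left(-31394\right) \left(- \frac{1}{54353}\right) = \frac{31394}{54353}$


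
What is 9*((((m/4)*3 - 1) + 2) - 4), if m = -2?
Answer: -81/2 ≈ -40.500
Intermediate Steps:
9*((((m/4)*3 - 1) + 2) - 4) = 9*(((-2/4*3 - 1) + 2) - 4) = 9*(((-2*¼*3 - 1) + 2) - 4) = 9*(((-½*3 - 1) + 2) - 4) = 9*(((-3/2 - 1) + 2) - 4) = 9*((-5/2 + 2) - 4) = 9*(-½ - 4) = 9*(-9/2) = -81/2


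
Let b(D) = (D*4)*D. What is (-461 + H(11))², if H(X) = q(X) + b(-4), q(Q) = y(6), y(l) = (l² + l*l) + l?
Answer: 101761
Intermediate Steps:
y(l) = l + 2*l² (y(l) = (l² + l²) + l = 2*l² + l = l + 2*l²)
q(Q) = 78 (q(Q) = 6*(1 + 2*6) = 6*(1 + 12) = 6*13 = 78)
b(D) = 4*D² (b(D) = (4*D)*D = 4*D²)
H(X) = 142 (H(X) = 78 + 4*(-4)² = 78 + 4*16 = 78 + 64 = 142)
(-461 + H(11))² = (-461 + 142)² = (-319)² = 101761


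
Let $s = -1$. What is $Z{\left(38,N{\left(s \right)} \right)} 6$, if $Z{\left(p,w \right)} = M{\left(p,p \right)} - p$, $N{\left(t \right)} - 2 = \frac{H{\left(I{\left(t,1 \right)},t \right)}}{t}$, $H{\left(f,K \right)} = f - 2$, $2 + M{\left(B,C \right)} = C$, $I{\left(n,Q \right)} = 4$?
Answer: $-12$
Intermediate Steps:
$M{\left(B,C \right)} = -2 + C$
$H{\left(f,K \right)} = -2 + f$ ($H{\left(f,K \right)} = f - 2 = -2 + f$)
$N{\left(t \right)} = 2 + \frac{2}{t}$ ($N{\left(t \right)} = 2 + \frac{-2 + 4}{t} = 2 + \frac{2}{t}$)
$Z{\left(p,w \right)} = -2$ ($Z{\left(p,w \right)} = \left(-2 + p\right) - p = -2$)
$Z{\left(38,N{\left(s \right)} \right)} 6 = \left(-2\right) 6 = -12$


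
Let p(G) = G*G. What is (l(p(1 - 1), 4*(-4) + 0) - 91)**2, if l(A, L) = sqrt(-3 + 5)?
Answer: (91 - sqrt(2))**2 ≈ 8025.6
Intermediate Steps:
p(G) = G**2
l(A, L) = sqrt(2)
(l(p(1 - 1), 4*(-4) + 0) - 91)**2 = (sqrt(2) - 91)**2 = (-91 + sqrt(2))**2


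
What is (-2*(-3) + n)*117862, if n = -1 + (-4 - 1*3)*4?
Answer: -2710826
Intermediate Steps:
n = -29 (n = -1 + (-4 - 3)*4 = -1 - 7*4 = -1 - 28 = -29)
(-2*(-3) + n)*117862 = (-2*(-3) - 29)*117862 = (6 - 29)*117862 = -23*117862 = -2710826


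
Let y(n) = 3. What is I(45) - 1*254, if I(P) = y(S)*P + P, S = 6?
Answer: -74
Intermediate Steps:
I(P) = 4*P (I(P) = 3*P + P = 4*P)
I(45) - 1*254 = 4*45 - 1*254 = 180 - 254 = -74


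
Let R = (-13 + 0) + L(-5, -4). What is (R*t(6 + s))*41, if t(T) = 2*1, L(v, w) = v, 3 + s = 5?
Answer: -1476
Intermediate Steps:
s = 2 (s = -3 + 5 = 2)
t(T) = 2
R = -18 (R = (-13 + 0) - 5 = -13 - 5 = -18)
(R*t(6 + s))*41 = -18*2*41 = -36*41 = -1476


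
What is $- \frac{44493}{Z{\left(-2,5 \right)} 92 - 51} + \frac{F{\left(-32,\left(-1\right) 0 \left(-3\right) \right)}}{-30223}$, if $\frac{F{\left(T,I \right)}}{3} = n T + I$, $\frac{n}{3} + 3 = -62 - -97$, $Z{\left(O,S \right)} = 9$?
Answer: $- \frac{445850369}{7827757} \approx -56.958$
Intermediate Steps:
$n = 96$ ($n = -9 + 3 \left(-62 - -97\right) = -9 + 3 \left(-62 + 97\right) = -9 + 3 \cdot 35 = -9 + 105 = 96$)
$F{\left(T,I \right)} = 3 I + 288 T$ ($F{\left(T,I \right)} = 3 \left(96 T + I\right) = 3 \left(I + 96 T\right) = 3 I + 288 T$)
$- \frac{44493}{Z{\left(-2,5 \right)} 92 - 51} + \frac{F{\left(-32,\left(-1\right) 0 \left(-3\right) \right)}}{-30223} = - \frac{44493}{9 \cdot 92 - 51} + \frac{3 \left(-1\right) 0 \left(-3\right) + 288 \left(-32\right)}{-30223} = - \frac{44493}{828 - 51} + \left(3 \cdot 0 \left(-3\right) - 9216\right) \left(- \frac{1}{30223}\right) = - \frac{44493}{777} + \left(3 \cdot 0 - 9216\right) \left(- \frac{1}{30223}\right) = \left(-44493\right) \frac{1}{777} + \left(0 - 9216\right) \left(- \frac{1}{30223}\right) = - \frac{14831}{259} - - \frac{9216}{30223} = - \frac{14831}{259} + \frac{9216}{30223} = - \frac{445850369}{7827757}$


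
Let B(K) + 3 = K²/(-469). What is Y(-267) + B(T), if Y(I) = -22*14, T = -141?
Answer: -165740/469 ≈ -353.39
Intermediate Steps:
Y(I) = -308
B(K) = -3 - K²/469 (B(K) = -3 + K²/(-469) = -3 - K²/469)
Y(-267) + B(T) = -308 + (-3 - 1/469*(-141)²) = -308 + (-3 - 1/469*19881) = -308 + (-3 - 19881/469) = -308 - 21288/469 = -165740/469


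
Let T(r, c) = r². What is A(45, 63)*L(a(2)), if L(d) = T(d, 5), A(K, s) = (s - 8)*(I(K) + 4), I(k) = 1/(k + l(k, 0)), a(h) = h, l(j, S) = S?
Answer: 7964/9 ≈ 884.89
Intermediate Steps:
I(k) = 1/k (I(k) = 1/(k + 0) = 1/k)
A(K, s) = (-8 + s)*(4 + 1/K) (A(K, s) = (s - 8)*(1/K + 4) = (-8 + s)*(4 + 1/K))
L(d) = d²
A(45, 63)*L(a(2)) = ((-8 + 63 + 4*45*(-8 + 63))/45)*2² = ((-8 + 63 + 4*45*55)/45)*4 = ((-8 + 63 + 9900)/45)*4 = ((1/45)*9955)*4 = (1991/9)*4 = 7964/9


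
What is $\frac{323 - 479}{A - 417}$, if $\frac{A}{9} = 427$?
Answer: $- \frac{26}{571} \approx -0.045534$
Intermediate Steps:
$A = 3843$ ($A = 9 \cdot 427 = 3843$)
$\frac{323 - 479}{A - 417} = \frac{323 - 479}{3843 - 417} = - \frac{156}{3426} = \left(-156\right) \frac{1}{3426} = - \frac{26}{571}$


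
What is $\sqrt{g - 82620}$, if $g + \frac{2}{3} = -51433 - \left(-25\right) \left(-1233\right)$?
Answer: $\frac{2 i \sqrt{370977}}{3} \approx 406.05 i$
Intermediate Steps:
$g = - \frac{246776}{3}$ ($g = - \frac{2}{3} - \left(51433 - -30825\right) = - \frac{2}{3} - 82258 = - \frac{246776}{3} \approx -82259.0$)
$\sqrt{g - 82620} = \sqrt{- \frac{246776}{3} - 82620} = \sqrt{- \frac{494636}{3}} = \frac{2 i \sqrt{370977}}{3}$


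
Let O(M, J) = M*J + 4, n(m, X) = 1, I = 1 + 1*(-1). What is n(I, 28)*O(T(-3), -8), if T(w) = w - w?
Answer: 4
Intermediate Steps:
T(w) = 0
I = 0 (I = 1 - 1 = 0)
O(M, J) = 4 + J*M (O(M, J) = J*M + 4 = 4 + J*M)
n(I, 28)*O(T(-3), -8) = 1*(4 - 8*0) = 1*(4 + 0) = 1*4 = 4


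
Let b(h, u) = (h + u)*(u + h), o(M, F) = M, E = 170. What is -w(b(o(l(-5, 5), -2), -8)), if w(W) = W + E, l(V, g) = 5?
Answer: -179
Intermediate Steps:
b(h, u) = (h + u)² (b(h, u) = (h + u)*(h + u) = (h + u)²)
w(W) = 170 + W (w(W) = W + 170 = 170 + W)
-w(b(o(l(-5, 5), -2), -8)) = -(170 + (5 - 8)²) = -(170 + (-3)²) = -(170 + 9) = -1*179 = -179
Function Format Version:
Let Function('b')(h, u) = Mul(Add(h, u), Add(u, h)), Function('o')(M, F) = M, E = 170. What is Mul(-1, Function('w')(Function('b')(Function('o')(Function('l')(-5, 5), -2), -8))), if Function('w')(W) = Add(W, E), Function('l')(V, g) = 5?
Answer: -179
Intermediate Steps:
Function('b')(h, u) = Pow(Add(h, u), 2) (Function('b')(h, u) = Mul(Add(h, u), Add(h, u)) = Pow(Add(h, u), 2))
Function('w')(W) = Add(170, W) (Function('w')(W) = Add(W, 170) = Add(170, W))
Mul(-1, Function('w')(Function('b')(Function('o')(Function('l')(-5, 5), -2), -8))) = Mul(-1, Add(170, Pow(Add(5, -8), 2))) = Mul(-1, Add(170, Pow(-3, 2))) = Mul(-1, Add(170, 9)) = Mul(-1, 179) = -179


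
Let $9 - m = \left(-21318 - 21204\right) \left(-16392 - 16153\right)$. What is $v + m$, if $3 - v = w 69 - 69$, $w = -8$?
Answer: $-1383877857$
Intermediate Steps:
$m = -1383878481$ ($m = 9 - \left(-21318 - 21204\right) \left(-16392 - 16153\right) = 9 - \left(-42522\right) \left(-32545\right) = 9 - 1383878490 = -1383878481$)
$v = 624$ ($v = 3 - \left(\left(-8\right) 69 - 69\right) = 3 - \left(-552 - 69\right) = 3 - -621 = 3 + 621 = 624$)
$v + m = 624 - 1383878481 = -1383877857$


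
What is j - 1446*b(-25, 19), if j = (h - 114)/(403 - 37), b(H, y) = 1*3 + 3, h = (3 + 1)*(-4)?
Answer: -1587773/183 ≈ -8676.4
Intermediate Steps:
h = -16 (h = 4*(-4) = -16)
b(H, y) = 6 (b(H, y) = 3 + 3 = 6)
j = -65/183 (j = (-16 - 114)/(403 - 37) = -130/366 = -130*1/366 = -65/183 ≈ -0.35519)
j - 1446*b(-25, 19) = -65/183 - 1446*6 = -65/183 - 8676 = -1587773/183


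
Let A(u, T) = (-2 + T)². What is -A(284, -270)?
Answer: -73984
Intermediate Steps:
-A(284, -270) = -(-2 - 270)² = -1*(-272)² = -1*73984 = -73984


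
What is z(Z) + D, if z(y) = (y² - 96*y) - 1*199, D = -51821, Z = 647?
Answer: 304477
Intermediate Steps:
z(y) = -199 + y² - 96*y (z(y) = (y² - 96*y) - 199 = -199 + y² - 96*y)
z(Z) + D = (-199 + 647² - 96*647) - 51821 = (-199 + 418609 - 62112) - 51821 = 356298 - 51821 = 304477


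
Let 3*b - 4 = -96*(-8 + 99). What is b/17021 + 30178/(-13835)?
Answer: -1661786434/706456605 ≈ -2.3523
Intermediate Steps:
b = -8732/3 (b = 4/3 + (-96*(-8 + 99))/3 = 4/3 + (-96*91)/3 = 4/3 + (1/3)*(-8736) = 4/3 - 2912 = -8732/3 ≈ -2910.7)
b/17021 + 30178/(-13835) = -8732/3/17021 + 30178/(-13835) = -8732/3*1/17021 + 30178*(-1/13835) = -8732/51063 - 30178/13835 = -1661786434/706456605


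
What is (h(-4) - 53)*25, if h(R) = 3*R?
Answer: -1625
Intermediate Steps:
(h(-4) - 53)*25 = (3*(-4) - 53)*25 = (-12 - 53)*25 = -65*25 = -1625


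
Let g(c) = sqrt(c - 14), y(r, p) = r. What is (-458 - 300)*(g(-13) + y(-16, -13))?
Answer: 12128 - 2274*I*sqrt(3) ≈ 12128.0 - 3938.7*I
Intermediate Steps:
g(c) = sqrt(-14 + c)
(-458 - 300)*(g(-13) + y(-16, -13)) = (-458 - 300)*(sqrt(-14 - 13) - 16) = -758*(sqrt(-27) - 16) = -758*(3*I*sqrt(3) - 16) = -758*(-16 + 3*I*sqrt(3)) = 12128 - 2274*I*sqrt(3)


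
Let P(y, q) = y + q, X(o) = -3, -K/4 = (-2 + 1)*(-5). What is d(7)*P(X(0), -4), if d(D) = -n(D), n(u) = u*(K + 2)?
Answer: -882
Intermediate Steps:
K = -20 (K = -4*(-2 + 1)*(-5) = -(-4)*(-5) = -4*5 = -20)
P(y, q) = q + y
n(u) = -18*u (n(u) = u*(-20 + 2) = u*(-18) = -18*u)
d(D) = 18*D (d(D) = -(-18)*D = 18*D)
d(7)*P(X(0), -4) = (18*7)*(-4 - 3) = 126*(-7) = -882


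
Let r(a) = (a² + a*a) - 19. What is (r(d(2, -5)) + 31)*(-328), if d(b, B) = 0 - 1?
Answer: -4592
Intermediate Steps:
d(b, B) = -1
r(a) = -19 + 2*a² (r(a) = (a² + a²) - 19 = 2*a² - 19 = -19 + 2*a²)
(r(d(2, -5)) + 31)*(-328) = ((-19 + 2*(-1)²) + 31)*(-328) = ((-19 + 2*1) + 31)*(-328) = ((-19 + 2) + 31)*(-328) = (-17 + 31)*(-328) = 14*(-328) = -4592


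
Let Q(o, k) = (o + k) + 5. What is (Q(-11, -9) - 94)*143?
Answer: -15587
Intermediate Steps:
Q(o, k) = 5 + k + o (Q(o, k) = (k + o) + 5 = 5 + k + o)
(Q(-11, -9) - 94)*143 = ((5 - 9 - 11) - 94)*143 = (-15 - 94)*143 = -109*143 = -15587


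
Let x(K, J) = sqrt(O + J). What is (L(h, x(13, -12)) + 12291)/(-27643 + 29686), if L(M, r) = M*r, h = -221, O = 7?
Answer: 4097/681 - 221*I*sqrt(5)/2043 ≈ 6.0162 - 0.24188*I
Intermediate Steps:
x(K, J) = sqrt(7 + J)
(L(h, x(13, -12)) + 12291)/(-27643 + 29686) = (-221*sqrt(7 - 12) + 12291)/(-27643 + 29686) = (-221*I*sqrt(5) + 12291)/2043 = (-221*I*sqrt(5) + 12291)*(1/2043) = (12291 - 221*I*sqrt(5))*(1/2043) = 4097/681 - 221*I*sqrt(5)/2043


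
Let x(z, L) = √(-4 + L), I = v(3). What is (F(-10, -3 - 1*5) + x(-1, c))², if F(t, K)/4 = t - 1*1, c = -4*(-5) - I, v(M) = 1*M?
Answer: (44 - √13)² ≈ 1631.7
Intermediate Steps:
v(M) = M
I = 3
c = 17 (c = -4*(-5) - 1*3 = 20 - 3 = 17)
F(t, K) = -4 + 4*t (F(t, K) = 4*(t - 1*1) = 4*(t - 1) = 4*(-1 + t) = -4 + 4*t)
(F(-10, -3 - 1*5) + x(-1, c))² = ((-4 + 4*(-10)) + √(-4 + 17))² = ((-4 - 40) + √13)² = (-44 + √13)²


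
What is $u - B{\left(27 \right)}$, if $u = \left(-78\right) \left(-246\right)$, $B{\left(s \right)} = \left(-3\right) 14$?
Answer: $19230$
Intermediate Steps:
$B{\left(s \right)} = -42$
$u = 19188$
$u - B{\left(27 \right)} = 19188 - -42 = 19188 + 42 = 19230$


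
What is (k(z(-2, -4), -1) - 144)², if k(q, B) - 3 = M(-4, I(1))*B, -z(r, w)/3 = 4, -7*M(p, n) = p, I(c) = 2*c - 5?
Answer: 982081/49 ≈ 20042.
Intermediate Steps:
I(c) = -5 + 2*c
M(p, n) = -p/7
z(r, w) = -12 (z(r, w) = -3*4 = -12)
k(q, B) = 3 + 4*B/7 (k(q, B) = 3 + (-⅐*(-4))*B = 3 + 4*B/7)
(k(z(-2, -4), -1) - 144)² = ((3 + (4/7)*(-1)) - 144)² = ((3 - 4/7) - 144)² = (17/7 - 144)² = (-991/7)² = 982081/49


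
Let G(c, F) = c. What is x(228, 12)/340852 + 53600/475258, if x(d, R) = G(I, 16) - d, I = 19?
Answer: 9085169139/80996319908 ≈ 0.11217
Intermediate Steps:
x(d, R) = 19 - d
x(228, 12)/340852 + 53600/475258 = (19 - 1*228)/340852 + 53600/475258 = (19 - 228)*(1/340852) + 53600*(1/475258) = -209*1/340852 + 26800/237629 = -209/340852 + 26800/237629 = 9085169139/80996319908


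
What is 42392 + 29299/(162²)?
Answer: 1112564947/26244 ≈ 42393.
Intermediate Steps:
42392 + 29299/(162²) = 42392 + 29299/26244 = 1112564947/26244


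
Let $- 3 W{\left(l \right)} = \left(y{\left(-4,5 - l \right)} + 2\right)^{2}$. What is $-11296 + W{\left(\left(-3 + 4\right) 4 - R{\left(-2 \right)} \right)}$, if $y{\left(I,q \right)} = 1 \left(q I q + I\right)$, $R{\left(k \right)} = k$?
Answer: $-11308$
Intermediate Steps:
$y{\left(I,q \right)} = I + I q^{2}$ ($y{\left(I,q \right)} = 1 \left(I q q + I\right) = 1 \left(I q^{2} + I\right) = 1 \left(I + I q^{2}\right) = I + I q^{2}$)
$W{\left(l \right)} = - \frac{\left(-2 - 4 \left(5 - l\right)^{2}\right)^{2}}{3}$ ($W{\left(l \right)} = - \frac{\left(- 4 \left(1 + \left(5 - l\right)^{2}\right) + 2\right)^{2}}{3} = - \frac{\left(\left(-4 - 4 \left(5 - l\right)^{2}\right) + 2\right)^{2}}{3} = - \frac{\left(-2 - 4 \left(5 - l\right)^{2}\right)^{2}}{3}$)
$-11296 + W{\left(\left(-3 + 4\right) 4 - R{\left(-2 \right)} \right)} = -11296 - \frac{4 \left(1 + 2 \left(-5 - \left(-2 - \left(-3 + 4\right) 4\right)\right)^{2}\right)^{2}}{3} = -11296 - \frac{4 \left(1 + 2 \left(-5 + \left(1 \cdot 4 + 2\right)\right)^{2}\right)^{2}}{3} = -11296 - \frac{4 \left(1 + 2 \left(-5 + \left(4 + 2\right)\right)^{2}\right)^{2}}{3} = -11296 - \frac{4 \left(1 + 2 \left(-5 + 6\right)^{2}\right)^{2}}{3} = -11296 - \frac{4 \left(1 + 2 \cdot 1^{2}\right)^{2}}{3} = -11296 - \frac{4 \left(1 + 2 \cdot 1\right)^{2}}{3} = -11296 - \frac{4 \left(1 + 2\right)^{2}}{3} = -11296 - \frac{4 \cdot 3^{2}}{3} = -11296 - 12 = -11308$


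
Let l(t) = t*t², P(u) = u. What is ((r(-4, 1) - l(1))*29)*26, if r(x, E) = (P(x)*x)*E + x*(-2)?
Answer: 17342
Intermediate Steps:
r(x, E) = -2*x + E*x² (r(x, E) = (x*x)*E + x*(-2) = x²*E - 2*x = E*x² - 2*x = -2*x + E*x²)
l(t) = t³
((r(-4, 1) - l(1))*29)*26 = ((-4*(-2 + 1*(-4)) - 1*1³)*29)*26 = ((-4*(-2 - 4) - 1*1)*29)*26 = ((-4*(-6) - 1)*29)*26 = ((24 - 1)*29)*26 = (23*29)*26 = 667*26 = 17342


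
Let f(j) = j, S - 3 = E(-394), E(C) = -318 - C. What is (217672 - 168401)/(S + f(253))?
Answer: 49271/332 ≈ 148.41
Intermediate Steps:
S = 79 (S = 3 + (-318 - 1*(-394)) = 3 + (-318 + 394) = 3 + 76 = 79)
(217672 - 168401)/(S + f(253)) = (217672 - 168401)/(79 + 253) = 49271/332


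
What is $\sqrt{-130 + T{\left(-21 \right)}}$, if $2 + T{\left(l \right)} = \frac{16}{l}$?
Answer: $\frac{2 i \sqrt{14637}}{21} \approx 11.522 i$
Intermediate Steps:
$T{\left(l \right)} = -2 + \frac{16}{l}$
$\sqrt{-130 + T{\left(-21 \right)}} = \sqrt{-130 - \left(2 - \frac{16}{-21}\right)} = \sqrt{-130 + \left(-2 + 16 \left(- \frac{1}{21}\right)\right)} = \sqrt{-130 - \frac{58}{21}} = \sqrt{- \frac{2788}{21}} = \frac{2 i \sqrt{14637}}{21}$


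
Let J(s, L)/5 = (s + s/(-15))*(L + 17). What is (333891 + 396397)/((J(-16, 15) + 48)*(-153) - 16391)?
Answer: 730288/341833 ≈ 2.1364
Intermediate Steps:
J(s, L) = 14*s*(17 + L)/3 (J(s, L) = 5*((s + s/(-15))*(L + 17)) = 5*((s + s*(-1/15))*(17 + L)) = 5*((s - s/15)*(17 + L)) = 5*((14*s/15)*(17 + L)) = 5*(14*s*(17 + L)/15) = 14*s*(17 + L)/3)
(333891 + 396397)/((J(-16, 15) + 48)*(-153) - 16391) = (333891 + 396397)/(((14/3)*(-16)*(17 + 15) + 48)*(-153) - 16391) = 730288/(((14/3)*(-16)*32 + 48)*(-153) - 16391) = 730288/((-7168/3 + 48)*(-153) - 16391) = 730288/(-7024/3*(-153) - 16391) = 730288/(358224 - 16391) = 730288/341833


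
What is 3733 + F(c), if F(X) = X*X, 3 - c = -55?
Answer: 7097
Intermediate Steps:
c = 58 (c = 3 - 1*(-55) = 3 + 55 = 58)
F(X) = X²
3733 + F(c) = 3733 + 58² = 3733 + 3364 = 7097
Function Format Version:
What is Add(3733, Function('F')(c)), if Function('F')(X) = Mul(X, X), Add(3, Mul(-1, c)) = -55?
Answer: 7097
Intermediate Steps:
c = 58 (c = Add(3, Mul(-1, -55)) = Add(3, 55) = 58)
Function('F')(X) = Pow(X, 2)
Add(3733, Function('F')(c)) = Add(3733, Pow(58, 2)) = Add(3733, 3364) = 7097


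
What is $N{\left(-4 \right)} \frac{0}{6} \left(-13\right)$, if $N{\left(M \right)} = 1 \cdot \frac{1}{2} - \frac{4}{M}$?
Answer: $0$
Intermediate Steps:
$N{\left(M \right)} = \frac{1}{2} - \frac{4}{M}$ ($N{\left(M \right)} = 1 \cdot \frac{1}{2} - \frac{4}{M} = \frac{1}{2} - \frac{4}{M}$)
$N{\left(-4 \right)} \frac{0}{6} \left(-13\right) = \frac{-8 - 4}{2 \left(-4\right)} \frac{0}{6} \left(-13\right) = \frac{1}{2} \left(- \frac{1}{4}\right) \left(-12\right) 0 \cdot \frac{1}{6} \left(-13\right) = \frac{3 \cdot 0 \left(-13\right)}{2} = \frac{3}{2} \cdot 0 = 0$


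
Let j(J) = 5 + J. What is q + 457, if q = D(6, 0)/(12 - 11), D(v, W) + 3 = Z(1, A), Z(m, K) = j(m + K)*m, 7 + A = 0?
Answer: 453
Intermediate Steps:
A = -7 (A = -7 + 0 = -7)
Z(m, K) = m*(5 + K + m) (Z(m, K) = (5 + (m + K))*m = (5 + (K + m))*m = (5 + K + m)*m = m*(5 + K + m))
D(v, W) = -4 (D(v, W) = -3 + 1*(5 - 7 + 1) = -3 + 1*(-1) = -3 - 1 = -4)
q = -4 (q = -4/(12 - 11) = -4/1 = 1*(-4) = -4)
q + 457 = -4 + 457 = 453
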